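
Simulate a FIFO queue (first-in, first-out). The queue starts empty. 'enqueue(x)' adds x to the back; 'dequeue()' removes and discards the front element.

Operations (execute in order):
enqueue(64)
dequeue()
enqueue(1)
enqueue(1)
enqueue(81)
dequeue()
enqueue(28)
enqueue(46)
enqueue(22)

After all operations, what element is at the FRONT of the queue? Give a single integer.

enqueue(64): queue = [64]
dequeue(): queue = []
enqueue(1): queue = [1]
enqueue(1): queue = [1, 1]
enqueue(81): queue = [1, 1, 81]
dequeue(): queue = [1, 81]
enqueue(28): queue = [1, 81, 28]
enqueue(46): queue = [1, 81, 28, 46]
enqueue(22): queue = [1, 81, 28, 46, 22]

Answer: 1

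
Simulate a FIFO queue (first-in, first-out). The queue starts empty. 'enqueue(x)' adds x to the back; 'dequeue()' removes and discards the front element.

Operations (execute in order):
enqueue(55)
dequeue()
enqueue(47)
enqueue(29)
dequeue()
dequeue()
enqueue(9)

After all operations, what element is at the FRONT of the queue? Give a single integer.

Answer: 9

Derivation:
enqueue(55): queue = [55]
dequeue(): queue = []
enqueue(47): queue = [47]
enqueue(29): queue = [47, 29]
dequeue(): queue = [29]
dequeue(): queue = []
enqueue(9): queue = [9]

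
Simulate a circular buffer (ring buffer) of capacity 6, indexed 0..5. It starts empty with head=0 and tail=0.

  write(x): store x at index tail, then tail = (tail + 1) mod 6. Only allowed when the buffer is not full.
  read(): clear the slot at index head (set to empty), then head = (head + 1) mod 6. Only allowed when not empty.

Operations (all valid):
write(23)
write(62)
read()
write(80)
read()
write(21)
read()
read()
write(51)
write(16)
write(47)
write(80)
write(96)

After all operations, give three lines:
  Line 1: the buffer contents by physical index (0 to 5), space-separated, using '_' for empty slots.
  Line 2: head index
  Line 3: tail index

write(23): buf=[23 _ _ _ _ _], head=0, tail=1, size=1
write(62): buf=[23 62 _ _ _ _], head=0, tail=2, size=2
read(): buf=[_ 62 _ _ _ _], head=1, tail=2, size=1
write(80): buf=[_ 62 80 _ _ _], head=1, tail=3, size=2
read(): buf=[_ _ 80 _ _ _], head=2, tail=3, size=1
write(21): buf=[_ _ 80 21 _ _], head=2, tail=4, size=2
read(): buf=[_ _ _ 21 _ _], head=3, tail=4, size=1
read(): buf=[_ _ _ _ _ _], head=4, tail=4, size=0
write(51): buf=[_ _ _ _ 51 _], head=4, tail=5, size=1
write(16): buf=[_ _ _ _ 51 16], head=4, tail=0, size=2
write(47): buf=[47 _ _ _ 51 16], head=4, tail=1, size=3
write(80): buf=[47 80 _ _ 51 16], head=4, tail=2, size=4
write(96): buf=[47 80 96 _ 51 16], head=4, tail=3, size=5

Answer: 47 80 96 _ 51 16
4
3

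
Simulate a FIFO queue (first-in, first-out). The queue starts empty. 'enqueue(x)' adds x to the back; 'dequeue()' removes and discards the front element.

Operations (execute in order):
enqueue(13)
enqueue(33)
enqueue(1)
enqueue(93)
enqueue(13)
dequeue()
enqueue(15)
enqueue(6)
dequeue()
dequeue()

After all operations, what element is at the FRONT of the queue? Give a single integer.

Answer: 93

Derivation:
enqueue(13): queue = [13]
enqueue(33): queue = [13, 33]
enqueue(1): queue = [13, 33, 1]
enqueue(93): queue = [13, 33, 1, 93]
enqueue(13): queue = [13, 33, 1, 93, 13]
dequeue(): queue = [33, 1, 93, 13]
enqueue(15): queue = [33, 1, 93, 13, 15]
enqueue(6): queue = [33, 1, 93, 13, 15, 6]
dequeue(): queue = [1, 93, 13, 15, 6]
dequeue(): queue = [93, 13, 15, 6]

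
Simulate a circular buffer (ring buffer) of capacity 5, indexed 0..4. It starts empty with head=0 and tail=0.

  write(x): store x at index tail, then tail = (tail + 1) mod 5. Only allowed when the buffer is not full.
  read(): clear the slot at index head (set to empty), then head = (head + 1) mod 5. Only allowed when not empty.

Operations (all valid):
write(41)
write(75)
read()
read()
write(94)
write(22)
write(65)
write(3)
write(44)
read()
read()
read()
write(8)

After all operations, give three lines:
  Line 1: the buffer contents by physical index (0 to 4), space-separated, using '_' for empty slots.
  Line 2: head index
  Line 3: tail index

write(41): buf=[41 _ _ _ _], head=0, tail=1, size=1
write(75): buf=[41 75 _ _ _], head=0, tail=2, size=2
read(): buf=[_ 75 _ _ _], head=1, tail=2, size=1
read(): buf=[_ _ _ _ _], head=2, tail=2, size=0
write(94): buf=[_ _ 94 _ _], head=2, tail=3, size=1
write(22): buf=[_ _ 94 22 _], head=2, tail=4, size=2
write(65): buf=[_ _ 94 22 65], head=2, tail=0, size=3
write(3): buf=[3 _ 94 22 65], head=2, tail=1, size=4
write(44): buf=[3 44 94 22 65], head=2, tail=2, size=5
read(): buf=[3 44 _ 22 65], head=3, tail=2, size=4
read(): buf=[3 44 _ _ 65], head=4, tail=2, size=3
read(): buf=[3 44 _ _ _], head=0, tail=2, size=2
write(8): buf=[3 44 8 _ _], head=0, tail=3, size=3

Answer: 3 44 8 _ _
0
3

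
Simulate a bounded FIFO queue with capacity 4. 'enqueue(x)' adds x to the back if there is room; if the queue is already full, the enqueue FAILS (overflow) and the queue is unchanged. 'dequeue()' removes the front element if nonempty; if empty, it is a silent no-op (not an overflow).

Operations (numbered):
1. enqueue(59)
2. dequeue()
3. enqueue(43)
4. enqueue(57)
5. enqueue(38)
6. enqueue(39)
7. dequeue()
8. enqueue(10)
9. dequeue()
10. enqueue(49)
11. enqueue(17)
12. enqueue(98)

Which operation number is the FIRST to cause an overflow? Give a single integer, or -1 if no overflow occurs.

Answer: 11

Derivation:
1. enqueue(59): size=1
2. dequeue(): size=0
3. enqueue(43): size=1
4. enqueue(57): size=2
5. enqueue(38): size=3
6. enqueue(39): size=4
7. dequeue(): size=3
8. enqueue(10): size=4
9. dequeue(): size=3
10. enqueue(49): size=4
11. enqueue(17): size=4=cap → OVERFLOW (fail)
12. enqueue(98): size=4=cap → OVERFLOW (fail)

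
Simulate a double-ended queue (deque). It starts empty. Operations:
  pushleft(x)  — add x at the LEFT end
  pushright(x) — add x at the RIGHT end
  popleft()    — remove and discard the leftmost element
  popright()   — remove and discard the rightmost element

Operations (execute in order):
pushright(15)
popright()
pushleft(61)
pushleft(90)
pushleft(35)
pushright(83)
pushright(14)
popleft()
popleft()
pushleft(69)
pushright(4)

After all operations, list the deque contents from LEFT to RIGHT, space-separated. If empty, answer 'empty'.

Answer: 69 61 83 14 4

Derivation:
pushright(15): [15]
popright(): []
pushleft(61): [61]
pushleft(90): [90, 61]
pushleft(35): [35, 90, 61]
pushright(83): [35, 90, 61, 83]
pushright(14): [35, 90, 61, 83, 14]
popleft(): [90, 61, 83, 14]
popleft(): [61, 83, 14]
pushleft(69): [69, 61, 83, 14]
pushright(4): [69, 61, 83, 14, 4]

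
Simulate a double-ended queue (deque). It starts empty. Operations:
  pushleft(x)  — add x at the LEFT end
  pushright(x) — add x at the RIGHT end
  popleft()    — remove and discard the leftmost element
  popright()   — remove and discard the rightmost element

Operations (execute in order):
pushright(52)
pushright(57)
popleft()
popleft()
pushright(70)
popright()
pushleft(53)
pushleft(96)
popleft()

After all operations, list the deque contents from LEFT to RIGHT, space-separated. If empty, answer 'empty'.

Answer: 53

Derivation:
pushright(52): [52]
pushright(57): [52, 57]
popleft(): [57]
popleft(): []
pushright(70): [70]
popright(): []
pushleft(53): [53]
pushleft(96): [96, 53]
popleft(): [53]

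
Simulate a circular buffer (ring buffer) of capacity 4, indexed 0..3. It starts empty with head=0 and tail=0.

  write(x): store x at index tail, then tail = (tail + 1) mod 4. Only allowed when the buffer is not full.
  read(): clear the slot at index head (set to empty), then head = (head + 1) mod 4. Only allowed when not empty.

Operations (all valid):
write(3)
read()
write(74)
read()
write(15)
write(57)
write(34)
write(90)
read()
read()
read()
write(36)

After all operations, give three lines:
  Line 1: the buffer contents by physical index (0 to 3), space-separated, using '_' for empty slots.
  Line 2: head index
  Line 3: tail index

write(3): buf=[3 _ _ _], head=0, tail=1, size=1
read(): buf=[_ _ _ _], head=1, tail=1, size=0
write(74): buf=[_ 74 _ _], head=1, tail=2, size=1
read(): buf=[_ _ _ _], head=2, tail=2, size=0
write(15): buf=[_ _ 15 _], head=2, tail=3, size=1
write(57): buf=[_ _ 15 57], head=2, tail=0, size=2
write(34): buf=[34 _ 15 57], head=2, tail=1, size=3
write(90): buf=[34 90 15 57], head=2, tail=2, size=4
read(): buf=[34 90 _ 57], head=3, tail=2, size=3
read(): buf=[34 90 _ _], head=0, tail=2, size=2
read(): buf=[_ 90 _ _], head=1, tail=2, size=1
write(36): buf=[_ 90 36 _], head=1, tail=3, size=2

Answer: _ 90 36 _
1
3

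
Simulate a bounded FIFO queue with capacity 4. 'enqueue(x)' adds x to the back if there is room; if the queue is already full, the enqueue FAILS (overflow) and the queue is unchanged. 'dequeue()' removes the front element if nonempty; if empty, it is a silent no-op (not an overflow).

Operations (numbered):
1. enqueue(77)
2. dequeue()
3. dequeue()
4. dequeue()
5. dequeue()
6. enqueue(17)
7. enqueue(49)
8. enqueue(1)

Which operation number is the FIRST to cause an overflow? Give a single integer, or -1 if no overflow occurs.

Answer: -1

Derivation:
1. enqueue(77): size=1
2. dequeue(): size=0
3. dequeue(): empty, no-op, size=0
4. dequeue(): empty, no-op, size=0
5. dequeue(): empty, no-op, size=0
6. enqueue(17): size=1
7. enqueue(49): size=2
8. enqueue(1): size=3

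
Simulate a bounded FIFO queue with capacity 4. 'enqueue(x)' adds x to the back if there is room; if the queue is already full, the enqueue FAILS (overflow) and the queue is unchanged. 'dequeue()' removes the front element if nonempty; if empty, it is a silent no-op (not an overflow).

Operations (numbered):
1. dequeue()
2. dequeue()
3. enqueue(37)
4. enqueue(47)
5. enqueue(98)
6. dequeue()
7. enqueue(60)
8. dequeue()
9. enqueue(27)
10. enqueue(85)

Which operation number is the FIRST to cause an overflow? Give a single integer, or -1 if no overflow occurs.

Answer: -1

Derivation:
1. dequeue(): empty, no-op, size=0
2. dequeue(): empty, no-op, size=0
3. enqueue(37): size=1
4. enqueue(47): size=2
5. enqueue(98): size=3
6. dequeue(): size=2
7. enqueue(60): size=3
8. dequeue(): size=2
9. enqueue(27): size=3
10. enqueue(85): size=4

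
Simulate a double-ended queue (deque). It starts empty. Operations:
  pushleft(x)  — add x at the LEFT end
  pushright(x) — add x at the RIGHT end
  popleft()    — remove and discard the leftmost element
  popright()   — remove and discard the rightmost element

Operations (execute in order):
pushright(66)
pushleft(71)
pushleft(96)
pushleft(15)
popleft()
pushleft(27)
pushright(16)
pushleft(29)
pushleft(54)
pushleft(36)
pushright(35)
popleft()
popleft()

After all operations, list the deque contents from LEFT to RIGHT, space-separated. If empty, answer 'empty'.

Answer: 29 27 96 71 66 16 35

Derivation:
pushright(66): [66]
pushleft(71): [71, 66]
pushleft(96): [96, 71, 66]
pushleft(15): [15, 96, 71, 66]
popleft(): [96, 71, 66]
pushleft(27): [27, 96, 71, 66]
pushright(16): [27, 96, 71, 66, 16]
pushleft(29): [29, 27, 96, 71, 66, 16]
pushleft(54): [54, 29, 27, 96, 71, 66, 16]
pushleft(36): [36, 54, 29, 27, 96, 71, 66, 16]
pushright(35): [36, 54, 29, 27, 96, 71, 66, 16, 35]
popleft(): [54, 29, 27, 96, 71, 66, 16, 35]
popleft(): [29, 27, 96, 71, 66, 16, 35]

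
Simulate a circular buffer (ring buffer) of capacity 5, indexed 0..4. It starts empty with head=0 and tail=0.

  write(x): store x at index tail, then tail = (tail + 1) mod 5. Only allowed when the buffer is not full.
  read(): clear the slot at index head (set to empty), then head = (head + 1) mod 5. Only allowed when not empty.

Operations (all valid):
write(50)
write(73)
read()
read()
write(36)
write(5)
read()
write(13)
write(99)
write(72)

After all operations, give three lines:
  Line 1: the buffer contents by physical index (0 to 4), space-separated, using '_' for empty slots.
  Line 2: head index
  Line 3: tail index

write(50): buf=[50 _ _ _ _], head=0, tail=1, size=1
write(73): buf=[50 73 _ _ _], head=0, tail=2, size=2
read(): buf=[_ 73 _ _ _], head=1, tail=2, size=1
read(): buf=[_ _ _ _ _], head=2, tail=2, size=0
write(36): buf=[_ _ 36 _ _], head=2, tail=3, size=1
write(5): buf=[_ _ 36 5 _], head=2, tail=4, size=2
read(): buf=[_ _ _ 5 _], head=3, tail=4, size=1
write(13): buf=[_ _ _ 5 13], head=3, tail=0, size=2
write(99): buf=[99 _ _ 5 13], head=3, tail=1, size=3
write(72): buf=[99 72 _ 5 13], head=3, tail=2, size=4

Answer: 99 72 _ 5 13
3
2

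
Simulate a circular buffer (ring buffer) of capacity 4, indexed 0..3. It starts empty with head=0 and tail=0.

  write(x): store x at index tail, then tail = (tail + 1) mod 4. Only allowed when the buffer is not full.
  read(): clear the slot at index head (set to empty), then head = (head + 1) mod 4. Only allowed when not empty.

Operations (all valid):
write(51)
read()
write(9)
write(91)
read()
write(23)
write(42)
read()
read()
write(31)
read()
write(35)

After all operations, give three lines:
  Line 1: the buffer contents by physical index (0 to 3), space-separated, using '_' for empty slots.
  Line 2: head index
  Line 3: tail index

Answer: _ 31 35 _
1
3

Derivation:
write(51): buf=[51 _ _ _], head=0, tail=1, size=1
read(): buf=[_ _ _ _], head=1, tail=1, size=0
write(9): buf=[_ 9 _ _], head=1, tail=2, size=1
write(91): buf=[_ 9 91 _], head=1, tail=3, size=2
read(): buf=[_ _ 91 _], head=2, tail=3, size=1
write(23): buf=[_ _ 91 23], head=2, tail=0, size=2
write(42): buf=[42 _ 91 23], head=2, tail=1, size=3
read(): buf=[42 _ _ 23], head=3, tail=1, size=2
read(): buf=[42 _ _ _], head=0, tail=1, size=1
write(31): buf=[42 31 _ _], head=0, tail=2, size=2
read(): buf=[_ 31 _ _], head=1, tail=2, size=1
write(35): buf=[_ 31 35 _], head=1, tail=3, size=2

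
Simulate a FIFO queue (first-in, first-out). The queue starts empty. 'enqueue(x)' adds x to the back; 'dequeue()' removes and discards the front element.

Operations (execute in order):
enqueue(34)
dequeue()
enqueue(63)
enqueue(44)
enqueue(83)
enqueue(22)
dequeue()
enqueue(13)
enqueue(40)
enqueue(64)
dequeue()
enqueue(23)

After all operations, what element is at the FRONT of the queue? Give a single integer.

Answer: 83

Derivation:
enqueue(34): queue = [34]
dequeue(): queue = []
enqueue(63): queue = [63]
enqueue(44): queue = [63, 44]
enqueue(83): queue = [63, 44, 83]
enqueue(22): queue = [63, 44, 83, 22]
dequeue(): queue = [44, 83, 22]
enqueue(13): queue = [44, 83, 22, 13]
enqueue(40): queue = [44, 83, 22, 13, 40]
enqueue(64): queue = [44, 83, 22, 13, 40, 64]
dequeue(): queue = [83, 22, 13, 40, 64]
enqueue(23): queue = [83, 22, 13, 40, 64, 23]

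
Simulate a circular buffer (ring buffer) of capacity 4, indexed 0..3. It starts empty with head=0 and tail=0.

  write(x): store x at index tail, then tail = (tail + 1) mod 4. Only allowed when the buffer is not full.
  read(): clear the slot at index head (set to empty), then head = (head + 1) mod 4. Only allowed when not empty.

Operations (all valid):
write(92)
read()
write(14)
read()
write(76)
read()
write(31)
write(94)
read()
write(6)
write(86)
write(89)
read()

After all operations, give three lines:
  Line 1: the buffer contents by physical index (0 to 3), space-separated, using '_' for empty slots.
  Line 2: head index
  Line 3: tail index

write(92): buf=[92 _ _ _], head=0, tail=1, size=1
read(): buf=[_ _ _ _], head=1, tail=1, size=0
write(14): buf=[_ 14 _ _], head=1, tail=2, size=1
read(): buf=[_ _ _ _], head=2, tail=2, size=0
write(76): buf=[_ _ 76 _], head=2, tail=3, size=1
read(): buf=[_ _ _ _], head=3, tail=3, size=0
write(31): buf=[_ _ _ 31], head=3, tail=0, size=1
write(94): buf=[94 _ _ 31], head=3, tail=1, size=2
read(): buf=[94 _ _ _], head=0, tail=1, size=1
write(6): buf=[94 6 _ _], head=0, tail=2, size=2
write(86): buf=[94 6 86 _], head=0, tail=3, size=3
write(89): buf=[94 6 86 89], head=0, tail=0, size=4
read(): buf=[_ 6 86 89], head=1, tail=0, size=3

Answer: _ 6 86 89
1
0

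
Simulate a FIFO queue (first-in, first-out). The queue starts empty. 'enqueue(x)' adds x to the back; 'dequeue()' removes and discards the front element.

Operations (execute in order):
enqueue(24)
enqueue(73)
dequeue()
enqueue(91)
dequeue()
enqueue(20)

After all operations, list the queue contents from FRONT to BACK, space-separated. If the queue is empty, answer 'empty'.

Answer: 91 20

Derivation:
enqueue(24): [24]
enqueue(73): [24, 73]
dequeue(): [73]
enqueue(91): [73, 91]
dequeue(): [91]
enqueue(20): [91, 20]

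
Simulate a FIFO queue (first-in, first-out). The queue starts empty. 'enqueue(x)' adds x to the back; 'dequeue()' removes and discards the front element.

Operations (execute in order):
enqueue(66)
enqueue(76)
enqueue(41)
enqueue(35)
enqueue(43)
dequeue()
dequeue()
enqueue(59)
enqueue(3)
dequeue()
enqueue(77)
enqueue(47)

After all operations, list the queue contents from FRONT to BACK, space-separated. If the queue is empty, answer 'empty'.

enqueue(66): [66]
enqueue(76): [66, 76]
enqueue(41): [66, 76, 41]
enqueue(35): [66, 76, 41, 35]
enqueue(43): [66, 76, 41, 35, 43]
dequeue(): [76, 41, 35, 43]
dequeue(): [41, 35, 43]
enqueue(59): [41, 35, 43, 59]
enqueue(3): [41, 35, 43, 59, 3]
dequeue(): [35, 43, 59, 3]
enqueue(77): [35, 43, 59, 3, 77]
enqueue(47): [35, 43, 59, 3, 77, 47]

Answer: 35 43 59 3 77 47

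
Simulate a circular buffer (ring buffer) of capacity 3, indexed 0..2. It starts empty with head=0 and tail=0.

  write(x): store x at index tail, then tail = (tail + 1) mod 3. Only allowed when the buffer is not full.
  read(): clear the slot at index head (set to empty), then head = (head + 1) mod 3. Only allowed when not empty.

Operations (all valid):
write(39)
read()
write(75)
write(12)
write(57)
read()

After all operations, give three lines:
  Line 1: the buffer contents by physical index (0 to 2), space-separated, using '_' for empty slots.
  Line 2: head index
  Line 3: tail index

Answer: 57 _ 12
2
1

Derivation:
write(39): buf=[39 _ _], head=0, tail=1, size=1
read(): buf=[_ _ _], head=1, tail=1, size=0
write(75): buf=[_ 75 _], head=1, tail=2, size=1
write(12): buf=[_ 75 12], head=1, tail=0, size=2
write(57): buf=[57 75 12], head=1, tail=1, size=3
read(): buf=[57 _ 12], head=2, tail=1, size=2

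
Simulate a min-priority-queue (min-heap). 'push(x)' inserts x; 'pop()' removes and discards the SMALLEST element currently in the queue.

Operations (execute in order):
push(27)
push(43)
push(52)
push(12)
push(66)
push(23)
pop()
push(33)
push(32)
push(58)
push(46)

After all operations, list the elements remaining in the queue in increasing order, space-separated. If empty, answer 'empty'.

Answer: 23 27 32 33 43 46 52 58 66

Derivation:
push(27): heap contents = [27]
push(43): heap contents = [27, 43]
push(52): heap contents = [27, 43, 52]
push(12): heap contents = [12, 27, 43, 52]
push(66): heap contents = [12, 27, 43, 52, 66]
push(23): heap contents = [12, 23, 27, 43, 52, 66]
pop() → 12: heap contents = [23, 27, 43, 52, 66]
push(33): heap contents = [23, 27, 33, 43, 52, 66]
push(32): heap contents = [23, 27, 32, 33, 43, 52, 66]
push(58): heap contents = [23, 27, 32, 33, 43, 52, 58, 66]
push(46): heap contents = [23, 27, 32, 33, 43, 46, 52, 58, 66]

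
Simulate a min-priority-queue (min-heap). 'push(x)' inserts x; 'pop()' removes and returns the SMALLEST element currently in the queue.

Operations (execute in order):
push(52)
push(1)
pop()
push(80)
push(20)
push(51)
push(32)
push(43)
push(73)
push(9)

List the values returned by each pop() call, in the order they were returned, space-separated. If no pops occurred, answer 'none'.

push(52): heap contents = [52]
push(1): heap contents = [1, 52]
pop() → 1: heap contents = [52]
push(80): heap contents = [52, 80]
push(20): heap contents = [20, 52, 80]
push(51): heap contents = [20, 51, 52, 80]
push(32): heap contents = [20, 32, 51, 52, 80]
push(43): heap contents = [20, 32, 43, 51, 52, 80]
push(73): heap contents = [20, 32, 43, 51, 52, 73, 80]
push(9): heap contents = [9, 20, 32, 43, 51, 52, 73, 80]

Answer: 1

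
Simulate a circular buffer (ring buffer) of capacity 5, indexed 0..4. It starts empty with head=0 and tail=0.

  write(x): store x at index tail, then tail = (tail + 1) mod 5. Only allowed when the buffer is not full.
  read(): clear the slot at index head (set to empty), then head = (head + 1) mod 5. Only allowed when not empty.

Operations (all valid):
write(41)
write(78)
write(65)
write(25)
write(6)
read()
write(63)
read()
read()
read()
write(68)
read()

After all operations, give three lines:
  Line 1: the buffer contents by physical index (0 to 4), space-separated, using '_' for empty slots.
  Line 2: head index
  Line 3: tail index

Answer: 63 68 _ _ _
0
2

Derivation:
write(41): buf=[41 _ _ _ _], head=0, tail=1, size=1
write(78): buf=[41 78 _ _ _], head=0, tail=2, size=2
write(65): buf=[41 78 65 _ _], head=0, tail=3, size=3
write(25): buf=[41 78 65 25 _], head=0, tail=4, size=4
write(6): buf=[41 78 65 25 6], head=0, tail=0, size=5
read(): buf=[_ 78 65 25 6], head=1, tail=0, size=4
write(63): buf=[63 78 65 25 6], head=1, tail=1, size=5
read(): buf=[63 _ 65 25 6], head=2, tail=1, size=4
read(): buf=[63 _ _ 25 6], head=3, tail=1, size=3
read(): buf=[63 _ _ _ 6], head=4, tail=1, size=2
write(68): buf=[63 68 _ _ 6], head=4, tail=2, size=3
read(): buf=[63 68 _ _ _], head=0, tail=2, size=2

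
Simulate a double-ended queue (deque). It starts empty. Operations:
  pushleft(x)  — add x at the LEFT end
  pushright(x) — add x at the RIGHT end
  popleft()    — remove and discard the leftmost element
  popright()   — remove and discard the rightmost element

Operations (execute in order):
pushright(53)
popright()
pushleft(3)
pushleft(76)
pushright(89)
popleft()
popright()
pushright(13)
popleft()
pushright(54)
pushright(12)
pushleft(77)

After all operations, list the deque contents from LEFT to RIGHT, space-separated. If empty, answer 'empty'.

Answer: 77 13 54 12

Derivation:
pushright(53): [53]
popright(): []
pushleft(3): [3]
pushleft(76): [76, 3]
pushright(89): [76, 3, 89]
popleft(): [3, 89]
popright(): [3]
pushright(13): [3, 13]
popleft(): [13]
pushright(54): [13, 54]
pushright(12): [13, 54, 12]
pushleft(77): [77, 13, 54, 12]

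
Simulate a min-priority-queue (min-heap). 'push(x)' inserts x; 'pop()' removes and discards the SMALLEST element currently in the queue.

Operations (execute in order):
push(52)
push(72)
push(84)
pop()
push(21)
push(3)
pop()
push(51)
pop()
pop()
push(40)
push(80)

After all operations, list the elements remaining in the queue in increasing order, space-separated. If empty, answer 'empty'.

Answer: 40 72 80 84

Derivation:
push(52): heap contents = [52]
push(72): heap contents = [52, 72]
push(84): heap contents = [52, 72, 84]
pop() → 52: heap contents = [72, 84]
push(21): heap contents = [21, 72, 84]
push(3): heap contents = [3, 21, 72, 84]
pop() → 3: heap contents = [21, 72, 84]
push(51): heap contents = [21, 51, 72, 84]
pop() → 21: heap contents = [51, 72, 84]
pop() → 51: heap contents = [72, 84]
push(40): heap contents = [40, 72, 84]
push(80): heap contents = [40, 72, 80, 84]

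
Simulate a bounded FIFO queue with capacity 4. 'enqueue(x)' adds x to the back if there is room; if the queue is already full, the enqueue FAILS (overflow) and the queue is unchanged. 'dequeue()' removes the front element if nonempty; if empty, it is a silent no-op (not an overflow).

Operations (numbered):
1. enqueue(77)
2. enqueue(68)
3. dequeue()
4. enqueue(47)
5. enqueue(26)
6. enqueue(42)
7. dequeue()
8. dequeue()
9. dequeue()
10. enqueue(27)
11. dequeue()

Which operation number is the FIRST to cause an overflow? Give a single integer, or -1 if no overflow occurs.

1. enqueue(77): size=1
2. enqueue(68): size=2
3. dequeue(): size=1
4. enqueue(47): size=2
5. enqueue(26): size=3
6. enqueue(42): size=4
7. dequeue(): size=3
8. dequeue(): size=2
9. dequeue(): size=1
10. enqueue(27): size=2
11. dequeue(): size=1

Answer: -1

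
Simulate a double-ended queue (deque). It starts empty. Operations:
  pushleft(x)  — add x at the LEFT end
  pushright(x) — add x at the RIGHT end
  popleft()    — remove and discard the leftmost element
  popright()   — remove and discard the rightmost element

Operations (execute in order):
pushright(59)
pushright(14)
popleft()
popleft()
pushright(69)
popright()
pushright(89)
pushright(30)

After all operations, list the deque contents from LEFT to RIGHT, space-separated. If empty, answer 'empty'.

pushright(59): [59]
pushright(14): [59, 14]
popleft(): [14]
popleft(): []
pushright(69): [69]
popright(): []
pushright(89): [89]
pushright(30): [89, 30]

Answer: 89 30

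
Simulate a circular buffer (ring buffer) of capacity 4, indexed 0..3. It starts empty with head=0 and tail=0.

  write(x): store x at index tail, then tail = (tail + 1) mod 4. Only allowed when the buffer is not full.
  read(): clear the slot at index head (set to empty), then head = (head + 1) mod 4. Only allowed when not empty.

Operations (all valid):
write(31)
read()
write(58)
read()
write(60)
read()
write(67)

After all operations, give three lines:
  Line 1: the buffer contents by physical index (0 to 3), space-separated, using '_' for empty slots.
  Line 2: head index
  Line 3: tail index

write(31): buf=[31 _ _ _], head=0, tail=1, size=1
read(): buf=[_ _ _ _], head=1, tail=1, size=0
write(58): buf=[_ 58 _ _], head=1, tail=2, size=1
read(): buf=[_ _ _ _], head=2, tail=2, size=0
write(60): buf=[_ _ 60 _], head=2, tail=3, size=1
read(): buf=[_ _ _ _], head=3, tail=3, size=0
write(67): buf=[_ _ _ 67], head=3, tail=0, size=1

Answer: _ _ _ 67
3
0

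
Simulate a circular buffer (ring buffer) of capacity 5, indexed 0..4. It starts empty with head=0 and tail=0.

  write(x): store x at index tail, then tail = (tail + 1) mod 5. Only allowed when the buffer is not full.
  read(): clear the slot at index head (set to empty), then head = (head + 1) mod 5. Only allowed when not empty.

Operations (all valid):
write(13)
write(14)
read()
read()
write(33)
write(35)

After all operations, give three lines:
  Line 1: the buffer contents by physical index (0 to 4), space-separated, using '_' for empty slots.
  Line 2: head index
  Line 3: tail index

Answer: _ _ 33 35 _
2
4

Derivation:
write(13): buf=[13 _ _ _ _], head=0, tail=1, size=1
write(14): buf=[13 14 _ _ _], head=0, tail=2, size=2
read(): buf=[_ 14 _ _ _], head=1, tail=2, size=1
read(): buf=[_ _ _ _ _], head=2, tail=2, size=0
write(33): buf=[_ _ 33 _ _], head=2, tail=3, size=1
write(35): buf=[_ _ 33 35 _], head=2, tail=4, size=2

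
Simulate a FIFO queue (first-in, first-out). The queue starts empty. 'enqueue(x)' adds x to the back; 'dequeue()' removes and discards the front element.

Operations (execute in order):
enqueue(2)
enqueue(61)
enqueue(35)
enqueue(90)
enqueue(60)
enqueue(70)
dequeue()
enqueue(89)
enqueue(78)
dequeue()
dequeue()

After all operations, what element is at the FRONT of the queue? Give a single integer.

enqueue(2): queue = [2]
enqueue(61): queue = [2, 61]
enqueue(35): queue = [2, 61, 35]
enqueue(90): queue = [2, 61, 35, 90]
enqueue(60): queue = [2, 61, 35, 90, 60]
enqueue(70): queue = [2, 61, 35, 90, 60, 70]
dequeue(): queue = [61, 35, 90, 60, 70]
enqueue(89): queue = [61, 35, 90, 60, 70, 89]
enqueue(78): queue = [61, 35, 90, 60, 70, 89, 78]
dequeue(): queue = [35, 90, 60, 70, 89, 78]
dequeue(): queue = [90, 60, 70, 89, 78]

Answer: 90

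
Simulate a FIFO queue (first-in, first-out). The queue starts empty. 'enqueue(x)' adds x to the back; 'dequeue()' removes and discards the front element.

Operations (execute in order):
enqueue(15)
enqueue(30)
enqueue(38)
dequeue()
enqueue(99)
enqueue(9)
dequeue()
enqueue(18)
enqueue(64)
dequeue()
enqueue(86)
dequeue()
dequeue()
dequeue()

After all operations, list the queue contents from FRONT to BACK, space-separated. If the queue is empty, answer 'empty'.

enqueue(15): [15]
enqueue(30): [15, 30]
enqueue(38): [15, 30, 38]
dequeue(): [30, 38]
enqueue(99): [30, 38, 99]
enqueue(9): [30, 38, 99, 9]
dequeue(): [38, 99, 9]
enqueue(18): [38, 99, 9, 18]
enqueue(64): [38, 99, 9, 18, 64]
dequeue(): [99, 9, 18, 64]
enqueue(86): [99, 9, 18, 64, 86]
dequeue(): [9, 18, 64, 86]
dequeue(): [18, 64, 86]
dequeue(): [64, 86]

Answer: 64 86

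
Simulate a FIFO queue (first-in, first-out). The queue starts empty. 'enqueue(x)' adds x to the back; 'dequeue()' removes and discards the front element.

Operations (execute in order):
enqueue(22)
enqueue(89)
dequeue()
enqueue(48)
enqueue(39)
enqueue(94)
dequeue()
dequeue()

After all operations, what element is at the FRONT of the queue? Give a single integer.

Answer: 39

Derivation:
enqueue(22): queue = [22]
enqueue(89): queue = [22, 89]
dequeue(): queue = [89]
enqueue(48): queue = [89, 48]
enqueue(39): queue = [89, 48, 39]
enqueue(94): queue = [89, 48, 39, 94]
dequeue(): queue = [48, 39, 94]
dequeue(): queue = [39, 94]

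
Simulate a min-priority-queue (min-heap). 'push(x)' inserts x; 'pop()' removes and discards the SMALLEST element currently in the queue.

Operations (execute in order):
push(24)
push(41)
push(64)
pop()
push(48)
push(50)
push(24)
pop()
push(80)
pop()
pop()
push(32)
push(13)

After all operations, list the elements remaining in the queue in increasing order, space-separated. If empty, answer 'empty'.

Answer: 13 32 50 64 80

Derivation:
push(24): heap contents = [24]
push(41): heap contents = [24, 41]
push(64): heap contents = [24, 41, 64]
pop() → 24: heap contents = [41, 64]
push(48): heap contents = [41, 48, 64]
push(50): heap contents = [41, 48, 50, 64]
push(24): heap contents = [24, 41, 48, 50, 64]
pop() → 24: heap contents = [41, 48, 50, 64]
push(80): heap contents = [41, 48, 50, 64, 80]
pop() → 41: heap contents = [48, 50, 64, 80]
pop() → 48: heap contents = [50, 64, 80]
push(32): heap contents = [32, 50, 64, 80]
push(13): heap contents = [13, 32, 50, 64, 80]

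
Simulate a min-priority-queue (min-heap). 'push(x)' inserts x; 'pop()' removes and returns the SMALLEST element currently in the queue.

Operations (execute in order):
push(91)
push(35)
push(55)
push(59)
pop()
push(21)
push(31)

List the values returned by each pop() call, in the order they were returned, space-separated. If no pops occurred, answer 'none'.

push(91): heap contents = [91]
push(35): heap contents = [35, 91]
push(55): heap contents = [35, 55, 91]
push(59): heap contents = [35, 55, 59, 91]
pop() → 35: heap contents = [55, 59, 91]
push(21): heap contents = [21, 55, 59, 91]
push(31): heap contents = [21, 31, 55, 59, 91]

Answer: 35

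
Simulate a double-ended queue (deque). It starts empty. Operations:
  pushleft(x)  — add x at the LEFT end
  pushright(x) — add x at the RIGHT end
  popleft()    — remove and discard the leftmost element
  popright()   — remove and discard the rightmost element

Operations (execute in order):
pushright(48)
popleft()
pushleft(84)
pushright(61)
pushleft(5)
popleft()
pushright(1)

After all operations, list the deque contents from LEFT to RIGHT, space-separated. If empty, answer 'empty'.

Answer: 84 61 1

Derivation:
pushright(48): [48]
popleft(): []
pushleft(84): [84]
pushright(61): [84, 61]
pushleft(5): [5, 84, 61]
popleft(): [84, 61]
pushright(1): [84, 61, 1]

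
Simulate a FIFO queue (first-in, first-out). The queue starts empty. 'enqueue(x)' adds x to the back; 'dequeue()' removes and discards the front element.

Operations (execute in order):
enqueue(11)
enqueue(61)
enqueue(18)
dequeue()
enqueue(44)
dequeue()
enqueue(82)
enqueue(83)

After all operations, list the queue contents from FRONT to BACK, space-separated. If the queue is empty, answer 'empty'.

Answer: 18 44 82 83

Derivation:
enqueue(11): [11]
enqueue(61): [11, 61]
enqueue(18): [11, 61, 18]
dequeue(): [61, 18]
enqueue(44): [61, 18, 44]
dequeue(): [18, 44]
enqueue(82): [18, 44, 82]
enqueue(83): [18, 44, 82, 83]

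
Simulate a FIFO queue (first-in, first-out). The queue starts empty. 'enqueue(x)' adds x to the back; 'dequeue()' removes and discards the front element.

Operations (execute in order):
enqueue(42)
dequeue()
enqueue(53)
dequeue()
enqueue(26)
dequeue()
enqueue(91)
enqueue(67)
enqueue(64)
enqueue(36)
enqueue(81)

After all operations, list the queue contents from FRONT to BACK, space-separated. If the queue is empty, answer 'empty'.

Answer: 91 67 64 36 81

Derivation:
enqueue(42): [42]
dequeue(): []
enqueue(53): [53]
dequeue(): []
enqueue(26): [26]
dequeue(): []
enqueue(91): [91]
enqueue(67): [91, 67]
enqueue(64): [91, 67, 64]
enqueue(36): [91, 67, 64, 36]
enqueue(81): [91, 67, 64, 36, 81]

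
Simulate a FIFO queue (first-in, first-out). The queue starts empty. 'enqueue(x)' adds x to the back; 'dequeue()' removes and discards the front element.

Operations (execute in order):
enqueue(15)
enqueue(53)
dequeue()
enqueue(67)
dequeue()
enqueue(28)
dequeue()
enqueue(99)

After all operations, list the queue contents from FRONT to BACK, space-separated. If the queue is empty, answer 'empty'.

Answer: 28 99

Derivation:
enqueue(15): [15]
enqueue(53): [15, 53]
dequeue(): [53]
enqueue(67): [53, 67]
dequeue(): [67]
enqueue(28): [67, 28]
dequeue(): [28]
enqueue(99): [28, 99]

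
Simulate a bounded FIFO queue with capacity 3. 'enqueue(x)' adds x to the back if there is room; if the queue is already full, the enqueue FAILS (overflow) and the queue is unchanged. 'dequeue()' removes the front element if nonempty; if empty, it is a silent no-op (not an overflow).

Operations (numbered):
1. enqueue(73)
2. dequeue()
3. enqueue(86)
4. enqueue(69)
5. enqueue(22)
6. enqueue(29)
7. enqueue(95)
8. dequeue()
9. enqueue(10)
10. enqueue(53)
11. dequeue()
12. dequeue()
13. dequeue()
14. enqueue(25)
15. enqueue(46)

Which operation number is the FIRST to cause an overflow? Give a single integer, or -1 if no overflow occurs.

1. enqueue(73): size=1
2. dequeue(): size=0
3. enqueue(86): size=1
4. enqueue(69): size=2
5. enqueue(22): size=3
6. enqueue(29): size=3=cap → OVERFLOW (fail)
7. enqueue(95): size=3=cap → OVERFLOW (fail)
8. dequeue(): size=2
9. enqueue(10): size=3
10. enqueue(53): size=3=cap → OVERFLOW (fail)
11. dequeue(): size=2
12. dequeue(): size=1
13. dequeue(): size=0
14. enqueue(25): size=1
15. enqueue(46): size=2

Answer: 6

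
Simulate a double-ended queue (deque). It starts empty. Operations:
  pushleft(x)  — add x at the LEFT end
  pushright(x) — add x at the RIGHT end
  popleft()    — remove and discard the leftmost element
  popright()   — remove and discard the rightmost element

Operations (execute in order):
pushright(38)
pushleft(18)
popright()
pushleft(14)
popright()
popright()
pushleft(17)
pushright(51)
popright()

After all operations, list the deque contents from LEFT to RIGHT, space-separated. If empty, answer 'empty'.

Answer: 17

Derivation:
pushright(38): [38]
pushleft(18): [18, 38]
popright(): [18]
pushleft(14): [14, 18]
popright(): [14]
popright(): []
pushleft(17): [17]
pushright(51): [17, 51]
popright(): [17]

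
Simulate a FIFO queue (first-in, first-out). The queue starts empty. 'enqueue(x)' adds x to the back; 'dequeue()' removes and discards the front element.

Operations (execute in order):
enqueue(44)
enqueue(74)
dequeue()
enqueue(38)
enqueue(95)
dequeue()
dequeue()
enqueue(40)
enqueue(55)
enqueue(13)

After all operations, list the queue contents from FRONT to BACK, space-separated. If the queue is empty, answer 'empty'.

enqueue(44): [44]
enqueue(74): [44, 74]
dequeue(): [74]
enqueue(38): [74, 38]
enqueue(95): [74, 38, 95]
dequeue(): [38, 95]
dequeue(): [95]
enqueue(40): [95, 40]
enqueue(55): [95, 40, 55]
enqueue(13): [95, 40, 55, 13]

Answer: 95 40 55 13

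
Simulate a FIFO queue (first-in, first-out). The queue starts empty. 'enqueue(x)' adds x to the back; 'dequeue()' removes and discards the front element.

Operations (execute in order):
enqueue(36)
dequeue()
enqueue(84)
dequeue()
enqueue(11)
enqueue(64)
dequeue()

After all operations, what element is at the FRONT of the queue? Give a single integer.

enqueue(36): queue = [36]
dequeue(): queue = []
enqueue(84): queue = [84]
dequeue(): queue = []
enqueue(11): queue = [11]
enqueue(64): queue = [11, 64]
dequeue(): queue = [64]

Answer: 64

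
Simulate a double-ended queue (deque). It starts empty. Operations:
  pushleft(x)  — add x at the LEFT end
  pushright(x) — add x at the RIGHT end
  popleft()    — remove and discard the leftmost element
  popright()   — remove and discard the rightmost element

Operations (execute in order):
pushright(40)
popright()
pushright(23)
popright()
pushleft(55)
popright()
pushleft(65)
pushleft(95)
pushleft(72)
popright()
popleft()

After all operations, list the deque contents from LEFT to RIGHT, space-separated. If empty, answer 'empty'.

pushright(40): [40]
popright(): []
pushright(23): [23]
popright(): []
pushleft(55): [55]
popright(): []
pushleft(65): [65]
pushleft(95): [95, 65]
pushleft(72): [72, 95, 65]
popright(): [72, 95]
popleft(): [95]

Answer: 95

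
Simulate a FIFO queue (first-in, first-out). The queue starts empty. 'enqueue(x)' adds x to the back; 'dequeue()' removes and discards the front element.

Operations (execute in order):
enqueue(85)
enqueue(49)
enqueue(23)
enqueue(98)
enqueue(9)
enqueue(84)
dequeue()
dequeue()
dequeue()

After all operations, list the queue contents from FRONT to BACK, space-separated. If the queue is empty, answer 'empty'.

enqueue(85): [85]
enqueue(49): [85, 49]
enqueue(23): [85, 49, 23]
enqueue(98): [85, 49, 23, 98]
enqueue(9): [85, 49, 23, 98, 9]
enqueue(84): [85, 49, 23, 98, 9, 84]
dequeue(): [49, 23, 98, 9, 84]
dequeue(): [23, 98, 9, 84]
dequeue(): [98, 9, 84]

Answer: 98 9 84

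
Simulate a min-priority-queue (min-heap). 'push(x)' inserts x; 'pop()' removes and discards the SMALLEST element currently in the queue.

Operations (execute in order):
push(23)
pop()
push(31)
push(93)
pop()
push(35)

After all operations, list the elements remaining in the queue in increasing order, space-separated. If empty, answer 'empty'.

push(23): heap contents = [23]
pop() → 23: heap contents = []
push(31): heap contents = [31]
push(93): heap contents = [31, 93]
pop() → 31: heap contents = [93]
push(35): heap contents = [35, 93]

Answer: 35 93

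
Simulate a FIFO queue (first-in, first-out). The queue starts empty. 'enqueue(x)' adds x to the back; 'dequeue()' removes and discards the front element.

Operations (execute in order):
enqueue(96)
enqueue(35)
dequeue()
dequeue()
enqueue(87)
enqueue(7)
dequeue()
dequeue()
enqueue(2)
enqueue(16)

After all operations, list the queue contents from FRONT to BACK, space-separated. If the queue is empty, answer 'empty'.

Answer: 2 16

Derivation:
enqueue(96): [96]
enqueue(35): [96, 35]
dequeue(): [35]
dequeue(): []
enqueue(87): [87]
enqueue(7): [87, 7]
dequeue(): [7]
dequeue(): []
enqueue(2): [2]
enqueue(16): [2, 16]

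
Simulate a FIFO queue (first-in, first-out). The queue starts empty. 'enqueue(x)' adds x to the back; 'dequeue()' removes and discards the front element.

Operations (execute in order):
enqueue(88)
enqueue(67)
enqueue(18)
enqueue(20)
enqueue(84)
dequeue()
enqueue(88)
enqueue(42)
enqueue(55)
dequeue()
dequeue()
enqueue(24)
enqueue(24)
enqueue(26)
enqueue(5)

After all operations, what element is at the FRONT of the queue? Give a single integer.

enqueue(88): queue = [88]
enqueue(67): queue = [88, 67]
enqueue(18): queue = [88, 67, 18]
enqueue(20): queue = [88, 67, 18, 20]
enqueue(84): queue = [88, 67, 18, 20, 84]
dequeue(): queue = [67, 18, 20, 84]
enqueue(88): queue = [67, 18, 20, 84, 88]
enqueue(42): queue = [67, 18, 20, 84, 88, 42]
enqueue(55): queue = [67, 18, 20, 84, 88, 42, 55]
dequeue(): queue = [18, 20, 84, 88, 42, 55]
dequeue(): queue = [20, 84, 88, 42, 55]
enqueue(24): queue = [20, 84, 88, 42, 55, 24]
enqueue(24): queue = [20, 84, 88, 42, 55, 24, 24]
enqueue(26): queue = [20, 84, 88, 42, 55, 24, 24, 26]
enqueue(5): queue = [20, 84, 88, 42, 55, 24, 24, 26, 5]

Answer: 20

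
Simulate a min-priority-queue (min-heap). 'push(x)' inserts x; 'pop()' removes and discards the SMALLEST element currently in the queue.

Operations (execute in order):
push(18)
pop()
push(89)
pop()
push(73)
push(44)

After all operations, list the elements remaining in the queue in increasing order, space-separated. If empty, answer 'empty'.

Answer: 44 73

Derivation:
push(18): heap contents = [18]
pop() → 18: heap contents = []
push(89): heap contents = [89]
pop() → 89: heap contents = []
push(73): heap contents = [73]
push(44): heap contents = [44, 73]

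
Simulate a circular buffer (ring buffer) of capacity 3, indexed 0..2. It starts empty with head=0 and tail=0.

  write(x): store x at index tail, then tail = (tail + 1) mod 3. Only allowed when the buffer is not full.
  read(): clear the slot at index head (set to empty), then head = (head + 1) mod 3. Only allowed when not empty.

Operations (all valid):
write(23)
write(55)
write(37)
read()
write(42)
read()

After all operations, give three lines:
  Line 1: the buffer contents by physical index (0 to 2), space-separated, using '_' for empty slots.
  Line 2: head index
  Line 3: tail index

Answer: 42 _ 37
2
1

Derivation:
write(23): buf=[23 _ _], head=0, tail=1, size=1
write(55): buf=[23 55 _], head=0, tail=2, size=2
write(37): buf=[23 55 37], head=0, tail=0, size=3
read(): buf=[_ 55 37], head=1, tail=0, size=2
write(42): buf=[42 55 37], head=1, tail=1, size=3
read(): buf=[42 _ 37], head=2, tail=1, size=2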